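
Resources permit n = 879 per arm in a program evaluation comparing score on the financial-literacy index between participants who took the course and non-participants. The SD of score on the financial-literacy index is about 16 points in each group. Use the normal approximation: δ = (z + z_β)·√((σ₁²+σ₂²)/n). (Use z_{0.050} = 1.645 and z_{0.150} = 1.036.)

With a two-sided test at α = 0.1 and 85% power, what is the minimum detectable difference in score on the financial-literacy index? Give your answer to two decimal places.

δ = (z_{α/2} + z_β) · √((σ₁²+σ₂²)/n)
  = (1.645 + 1.036) · √(512/879)
  = 2.681 · √0.58248
  = 2.681 · 0.7632
  = 2.0461

Minimum detectable difference ≈ 2.05 points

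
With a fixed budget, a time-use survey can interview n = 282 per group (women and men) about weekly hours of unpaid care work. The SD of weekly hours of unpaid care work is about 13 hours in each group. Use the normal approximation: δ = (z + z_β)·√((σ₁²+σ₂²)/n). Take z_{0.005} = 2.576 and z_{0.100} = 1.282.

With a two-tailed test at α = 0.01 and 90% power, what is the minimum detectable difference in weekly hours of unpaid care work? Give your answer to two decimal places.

δ = (z_{α/2} + z_β) · √((σ₁²+σ₂²)/n)
  = (2.576 + 1.282) · √(338/282)
  = 3.858 · √1.1986
  = 3.858 · 1.0948
  = 4.2237

Minimum detectable difference ≈ 4.22 hours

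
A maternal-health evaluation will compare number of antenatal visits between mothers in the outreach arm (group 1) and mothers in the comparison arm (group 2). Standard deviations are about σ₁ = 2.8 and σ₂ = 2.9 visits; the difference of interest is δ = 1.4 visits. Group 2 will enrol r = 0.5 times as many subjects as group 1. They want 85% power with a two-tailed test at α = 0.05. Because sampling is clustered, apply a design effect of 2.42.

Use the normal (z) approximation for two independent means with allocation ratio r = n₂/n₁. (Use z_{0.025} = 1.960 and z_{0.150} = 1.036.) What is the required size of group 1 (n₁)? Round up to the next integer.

n₁ = (z_{α/2} + z_β)² · (σ₁² + σ₂²/r) / δ²
   = (1.960 + 1.036)² · (2.8² + 2.9²/0.5) / 1.4²
   = 8.9760 · (7.84 + 16.82) / 1.96
   = 8.9760 · 24.66 / 1.96
   = 112.93
Design effect: 2.42 × 112.93 = 273.30.
Round up → n₁ = 274; n₂ = r·n₁ = 0.5 × 274 = 137.

n₁ = 274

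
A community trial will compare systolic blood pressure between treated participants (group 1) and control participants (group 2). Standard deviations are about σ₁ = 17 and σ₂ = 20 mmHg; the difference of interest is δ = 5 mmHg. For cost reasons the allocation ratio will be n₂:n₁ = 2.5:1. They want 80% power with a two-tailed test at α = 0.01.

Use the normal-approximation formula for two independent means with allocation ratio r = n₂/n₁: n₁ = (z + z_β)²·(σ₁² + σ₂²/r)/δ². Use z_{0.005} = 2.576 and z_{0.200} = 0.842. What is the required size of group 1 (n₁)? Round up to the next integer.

n₁ = (z_{α/2} + z_β)² · (σ₁² + σ₂²/r) / δ²
   = (2.576 + 0.842)² · (17² + 20²/2.5) / 5²
   = 11.6827 · (289 + 160) / 25
   = 11.6827 · 449 / 25
   = 209.82
Round up → n₁ = 210; n₂ = r·n₁ = 2.5 × 210 = 525.

n₁ = 210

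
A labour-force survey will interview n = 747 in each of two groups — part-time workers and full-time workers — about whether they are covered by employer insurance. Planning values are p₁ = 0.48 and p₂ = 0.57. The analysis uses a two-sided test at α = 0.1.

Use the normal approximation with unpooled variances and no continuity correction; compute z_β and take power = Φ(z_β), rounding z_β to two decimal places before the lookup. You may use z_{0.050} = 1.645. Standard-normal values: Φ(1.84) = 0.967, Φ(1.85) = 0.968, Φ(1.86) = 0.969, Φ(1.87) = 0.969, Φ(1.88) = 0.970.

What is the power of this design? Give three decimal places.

z_β = |p₁−p₂|·√(n/[p₁q₁+p₂q₂]) − z_{α/2}
    = 0.09 · √(747/0.4947) − 1.645
    = 0.09 · 38.8588 − 1.645
    = 3.4973 − 1.645 = 1.8523 → 1.85
Power = Φ(1.85) = 0.968.

Power ≈ 0.968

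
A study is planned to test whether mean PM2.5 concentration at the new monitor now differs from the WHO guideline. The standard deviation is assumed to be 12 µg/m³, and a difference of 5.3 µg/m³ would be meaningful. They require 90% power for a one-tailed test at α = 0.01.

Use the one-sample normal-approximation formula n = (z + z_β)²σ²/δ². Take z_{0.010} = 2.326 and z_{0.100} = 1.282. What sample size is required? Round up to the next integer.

n = (z_α + z_β)² · σ² / δ²
  = (2.326 + 1.282)² · 12² / 5.3²
  = 13.0177 · 144 / 28.09
  = 66.73
Round up → n = 67.

n = 67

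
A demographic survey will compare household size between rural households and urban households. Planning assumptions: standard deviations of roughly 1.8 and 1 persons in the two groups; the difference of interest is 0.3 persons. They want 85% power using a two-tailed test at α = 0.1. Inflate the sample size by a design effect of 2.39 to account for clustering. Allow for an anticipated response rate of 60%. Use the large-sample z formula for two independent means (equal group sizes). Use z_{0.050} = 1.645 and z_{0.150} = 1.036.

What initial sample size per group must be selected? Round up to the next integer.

n = (z_{α/2} + z_β)² · (σ₁² + σ₂²) / δ²
  = (1.645 + 1.036)² · (1.8² + 1² = 4.24) / 0.3²
  = 7.1878 · 4.24 / 0.09
  = 338.62
Design effect: 2.39 × 338.62 = 809.31.
Adjust for 60% response: 809.31 / 0.60 = 1348.85.
Round up → n = 1349 per group.

n = 1349 per group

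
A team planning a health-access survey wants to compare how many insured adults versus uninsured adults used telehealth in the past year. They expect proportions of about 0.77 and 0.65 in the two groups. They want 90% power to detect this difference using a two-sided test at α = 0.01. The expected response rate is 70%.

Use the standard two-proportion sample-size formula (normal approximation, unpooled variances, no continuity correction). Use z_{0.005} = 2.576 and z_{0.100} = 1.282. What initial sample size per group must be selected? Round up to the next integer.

n = 598 per group

n = (z_{α/2} + z_β)² · [p₁(1−p₁) + p₂(1−p₂)] / (p₁ − p₂)²
  = (2.576 + 1.282)² · (0.77·0.23 + 0.65·0.35) / (0.12)²
  = (3.858)² · (0.1771 + 0.2275) / 0.0144
  = 14.8842 · 0.4046 / 0.0144
  = 418.20
Adjust for 70% response: 418.20 / 0.70 = 597.43.
Round up → n = 598 per group.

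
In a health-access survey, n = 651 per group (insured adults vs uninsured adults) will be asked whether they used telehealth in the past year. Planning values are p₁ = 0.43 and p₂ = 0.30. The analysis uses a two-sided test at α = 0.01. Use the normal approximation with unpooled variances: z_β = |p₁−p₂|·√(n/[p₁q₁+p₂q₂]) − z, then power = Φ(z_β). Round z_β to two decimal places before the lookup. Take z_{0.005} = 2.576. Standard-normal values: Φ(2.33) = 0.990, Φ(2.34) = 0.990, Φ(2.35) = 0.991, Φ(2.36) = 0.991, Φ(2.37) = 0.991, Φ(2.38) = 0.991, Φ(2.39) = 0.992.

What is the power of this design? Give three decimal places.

Power ≈ 0.990

z_β = |p₁−p₂|·√(n/[p₁q₁+p₂q₂]) − z_{α/2}
    = 0.13 · √(651/0.4551) − 2.576
    = 0.13 · 37.8214 − 2.576
    = 4.9168 − 2.576 = 2.3408 → 2.34
Power = Φ(2.34) = 0.990.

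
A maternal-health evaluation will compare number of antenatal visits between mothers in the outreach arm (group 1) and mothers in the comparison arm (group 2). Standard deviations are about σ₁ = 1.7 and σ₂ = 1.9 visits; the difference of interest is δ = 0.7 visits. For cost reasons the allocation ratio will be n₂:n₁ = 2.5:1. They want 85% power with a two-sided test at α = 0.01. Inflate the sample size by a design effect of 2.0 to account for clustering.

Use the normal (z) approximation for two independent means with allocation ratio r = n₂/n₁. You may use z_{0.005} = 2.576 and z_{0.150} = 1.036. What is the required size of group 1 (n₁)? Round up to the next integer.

n₁ = (z_{α/2} + z_β)² · (σ₁² + σ₂²/r) / δ²
   = (2.576 + 1.036)² · (1.7² + 1.9²/2.5) / 0.7²
   = 13.0465 · (2.89 + 1.444) / 0.49
   = 13.0465 · 4.334 / 0.49
   = 115.40
Design effect: 2.0 × 115.40 = 230.79.
Round up → n₁ = 231; n₂ = r·n₁ = 2.5 × 231 = 578.

n₁ = 231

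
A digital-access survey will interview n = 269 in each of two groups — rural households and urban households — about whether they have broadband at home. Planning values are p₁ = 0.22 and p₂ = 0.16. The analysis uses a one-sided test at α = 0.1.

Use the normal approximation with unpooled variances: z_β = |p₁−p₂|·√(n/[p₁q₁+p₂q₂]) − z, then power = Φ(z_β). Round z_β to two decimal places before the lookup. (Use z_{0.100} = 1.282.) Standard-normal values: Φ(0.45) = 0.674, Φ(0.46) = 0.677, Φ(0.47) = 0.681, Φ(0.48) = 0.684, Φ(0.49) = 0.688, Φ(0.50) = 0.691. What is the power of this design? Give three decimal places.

Power ≈ 0.691

z_β = |p₁−p₂|·√(n/[p₁q₁+p₂q₂]) − z_α
    = 0.06 · √(269/0.3060) − 1.282
    = 0.06 · 29.6494 − 1.282
    = 1.7790 − 1.282 = 0.4970 → 0.50
Power = Φ(0.50) = 0.691.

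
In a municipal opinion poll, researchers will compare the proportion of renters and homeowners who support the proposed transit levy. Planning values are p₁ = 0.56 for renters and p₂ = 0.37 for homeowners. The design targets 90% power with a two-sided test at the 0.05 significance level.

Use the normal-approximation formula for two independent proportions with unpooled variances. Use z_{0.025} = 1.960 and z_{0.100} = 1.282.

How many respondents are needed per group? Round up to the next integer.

n = (z_{α/2} + z_β)² · [p₁(1−p₁) + p₂(1−p₂)] / (p₁ − p₂)²
  = (1.960 + 1.282)² · (0.56·0.44 + 0.37·0.63) / (0.19)²
  = (3.242)² · (0.2464 + 0.2331) / 0.0361
  = 10.5106 · 0.4795 / 0.0361
  = 139.61
Round up → n = 140 per group.

n = 140 per group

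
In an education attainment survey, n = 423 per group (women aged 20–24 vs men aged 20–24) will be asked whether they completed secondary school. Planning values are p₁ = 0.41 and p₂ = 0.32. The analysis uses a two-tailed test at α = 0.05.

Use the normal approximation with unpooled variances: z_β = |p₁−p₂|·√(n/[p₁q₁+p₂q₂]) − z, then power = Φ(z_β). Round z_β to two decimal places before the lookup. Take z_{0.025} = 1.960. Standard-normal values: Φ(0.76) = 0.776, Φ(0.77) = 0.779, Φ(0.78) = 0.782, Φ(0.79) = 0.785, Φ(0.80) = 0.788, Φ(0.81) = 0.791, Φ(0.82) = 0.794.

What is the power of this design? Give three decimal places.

z_β = |p₁−p₂|·√(n/[p₁q₁+p₂q₂]) − z_{α/2}
    = 0.09 · √(423/0.4595) − 1.960
    = 0.09 · 30.3408 − 1.960
    = 2.7307 − 1.960 = 0.7707 → 0.77
Power = Φ(0.77) = 0.779.

Power ≈ 0.779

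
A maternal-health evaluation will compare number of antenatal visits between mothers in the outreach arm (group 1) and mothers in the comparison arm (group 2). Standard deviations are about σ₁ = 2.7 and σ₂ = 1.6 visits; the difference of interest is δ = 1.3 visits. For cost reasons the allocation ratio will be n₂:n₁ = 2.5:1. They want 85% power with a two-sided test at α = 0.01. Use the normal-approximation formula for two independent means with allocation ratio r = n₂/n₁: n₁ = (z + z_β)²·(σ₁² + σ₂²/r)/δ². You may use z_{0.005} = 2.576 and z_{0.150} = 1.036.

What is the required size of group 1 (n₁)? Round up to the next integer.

n₁ = 65

n₁ = (z_{α/2} + z_β)² · (σ₁² + σ₂²/r) / δ²
   = (2.576 + 1.036)² · (2.7² + 1.6²/2.5) / 1.3²
   = 13.0465 · (7.29 + 1.024) / 1.69
   = 13.0465 · 8.314 / 1.69
   = 64.18
Round up → n₁ = 65; n₂ = r·n₁ = 2.5 × 65 = 163.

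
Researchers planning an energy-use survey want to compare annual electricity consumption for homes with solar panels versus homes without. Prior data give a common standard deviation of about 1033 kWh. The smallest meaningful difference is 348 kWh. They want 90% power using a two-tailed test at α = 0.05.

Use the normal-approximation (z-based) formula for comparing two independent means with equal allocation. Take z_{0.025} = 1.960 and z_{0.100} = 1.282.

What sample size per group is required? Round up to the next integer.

n = (z_{α/2} + z_β)² · (σ₁² + σ₂²) / δ²
  = (1.960 + 1.282)² · (2·1033² = 2134178) / 348²
  = 10.5106 · 2134178 / 121104
  = 185.22
Round up → n = 186 per group.

n = 186 per group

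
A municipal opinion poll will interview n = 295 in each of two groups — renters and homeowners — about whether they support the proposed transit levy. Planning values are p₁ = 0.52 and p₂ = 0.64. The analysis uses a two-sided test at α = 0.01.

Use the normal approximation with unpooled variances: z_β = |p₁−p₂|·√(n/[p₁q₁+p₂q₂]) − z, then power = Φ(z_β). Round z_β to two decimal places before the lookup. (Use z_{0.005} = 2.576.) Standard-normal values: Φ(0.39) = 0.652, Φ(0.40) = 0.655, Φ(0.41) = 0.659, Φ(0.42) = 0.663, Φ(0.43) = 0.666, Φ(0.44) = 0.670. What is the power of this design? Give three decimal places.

Power ≈ 0.655

z_β = |p₁−p₂|·√(n/[p₁q₁+p₂q₂]) − z_{α/2}
    = 0.12 · √(295/0.4800) − 2.576
    = 0.12 · 24.7908 − 2.576
    = 2.9749 − 2.576 = 0.3989 → 0.40
Power = Φ(0.40) = 0.655.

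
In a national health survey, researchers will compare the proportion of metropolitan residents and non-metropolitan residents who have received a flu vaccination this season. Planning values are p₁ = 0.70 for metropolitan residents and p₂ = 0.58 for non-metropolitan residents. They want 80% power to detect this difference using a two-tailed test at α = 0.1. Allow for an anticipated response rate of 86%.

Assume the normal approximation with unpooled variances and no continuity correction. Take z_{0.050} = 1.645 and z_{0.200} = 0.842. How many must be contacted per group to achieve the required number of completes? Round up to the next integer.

n = 227 per group

n = (z_{α/2} + z_β)² · [p₁(1−p₁) + p₂(1−p₂)] / (p₁ − p₂)²
  = (1.645 + 0.842)² · (0.70·0.30 + 0.58·0.42) / (0.12)²
  = (2.487)² · (0.2100 + 0.2436) / 0.0144
  = 6.1852 · 0.4536 / 0.0144
  = 194.83
Adjust for 86% response: 194.83 / 0.86 = 226.55.
Round up → n = 227 per group.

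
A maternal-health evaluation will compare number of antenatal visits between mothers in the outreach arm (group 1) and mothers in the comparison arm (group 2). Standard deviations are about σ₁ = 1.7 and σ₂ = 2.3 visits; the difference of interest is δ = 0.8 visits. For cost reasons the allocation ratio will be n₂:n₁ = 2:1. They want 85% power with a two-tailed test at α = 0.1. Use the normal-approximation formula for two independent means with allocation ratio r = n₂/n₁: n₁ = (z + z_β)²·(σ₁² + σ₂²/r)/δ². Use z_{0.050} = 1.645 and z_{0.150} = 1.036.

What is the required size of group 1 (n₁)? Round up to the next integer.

n₁ = (z_{α/2} + z_β)² · (σ₁² + σ₂²/r) / δ²
   = (1.645 + 1.036)² · (1.7² + 2.3²/2) / 0.8²
   = 7.1878 · (2.89 + 2.645) / 0.64
   = 7.1878 · 5.535 / 0.64
   = 62.16
Round up → n₁ = 63; n₂ = r·n₁ = 2 × 63 = 126.

n₁ = 63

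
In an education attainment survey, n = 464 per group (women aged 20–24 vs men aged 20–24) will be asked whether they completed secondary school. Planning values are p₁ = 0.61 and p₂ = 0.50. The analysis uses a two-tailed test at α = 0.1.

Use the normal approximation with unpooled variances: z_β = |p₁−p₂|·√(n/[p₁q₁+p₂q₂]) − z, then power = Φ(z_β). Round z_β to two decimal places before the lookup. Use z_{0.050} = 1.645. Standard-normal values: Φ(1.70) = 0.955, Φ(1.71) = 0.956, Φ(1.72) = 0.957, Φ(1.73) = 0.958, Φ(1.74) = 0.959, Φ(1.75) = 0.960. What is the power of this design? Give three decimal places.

z_β = |p₁−p₂|·√(n/[p₁q₁+p₂q₂]) − z_{α/2}
    = 0.11 · √(464/0.4879) − 1.645
    = 0.11 · 30.8385 − 1.645
    = 3.3922 − 1.645 = 1.7472 → 1.75
Power = Φ(1.75) = 0.960.

Power ≈ 0.960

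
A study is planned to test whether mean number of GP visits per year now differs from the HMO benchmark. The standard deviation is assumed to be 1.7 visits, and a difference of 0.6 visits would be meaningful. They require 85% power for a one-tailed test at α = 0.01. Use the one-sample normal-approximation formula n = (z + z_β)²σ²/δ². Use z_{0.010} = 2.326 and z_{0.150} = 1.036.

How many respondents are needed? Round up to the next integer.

n = (z_α + z_β)² · σ² / δ²
  = (2.326 + 1.036)² · 1.7² / 0.6²
  = 11.3030 · 2.89 / 0.36
  = 90.74
Round up → n = 91.

n = 91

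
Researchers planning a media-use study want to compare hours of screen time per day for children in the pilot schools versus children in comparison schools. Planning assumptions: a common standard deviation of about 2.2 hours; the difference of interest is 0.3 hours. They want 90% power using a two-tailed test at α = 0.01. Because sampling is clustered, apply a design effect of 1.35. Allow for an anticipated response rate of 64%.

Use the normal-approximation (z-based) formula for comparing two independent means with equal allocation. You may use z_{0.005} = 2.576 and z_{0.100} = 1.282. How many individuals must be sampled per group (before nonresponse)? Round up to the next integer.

n = (z_{α/2} + z_β)² · (σ₁² + σ₂²) / δ²
  = (2.576 + 1.282)² · (2·2.2² = 9.68) / 0.3²
  = 14.8842 · 9.68 / 0.09
  = 1600.87
Design effect: 1.35 × 1600.87 = 2161.18.
Adjust for 64% response: 2161.18 / 0.64 = 3376.84.
Round up → n = 3377 per group.

n = 3377 per group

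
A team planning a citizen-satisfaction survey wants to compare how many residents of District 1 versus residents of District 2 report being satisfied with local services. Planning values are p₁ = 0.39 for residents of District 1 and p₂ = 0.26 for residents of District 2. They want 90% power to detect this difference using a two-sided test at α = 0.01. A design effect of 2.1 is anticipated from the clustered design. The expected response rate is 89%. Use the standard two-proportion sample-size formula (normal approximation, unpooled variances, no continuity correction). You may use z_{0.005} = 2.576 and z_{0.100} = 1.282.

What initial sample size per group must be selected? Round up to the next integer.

n = (z_{α/2} + z_β)² · [p₁(1−p₁) + p₂(1−p₂)] / (p₁ − p₂)²
  = (2.576 + 1.282)² · (0.39·0.61 + 0.26·0.74) / (0.13)²
  = (3.858)² · (0.2379 + 0.1924) / 0.0169
  = 14.8842 · 0.4303 / 0.0169
  = 378.97
Design effect: 2.1 × 378.97 = 795.84.
Adjust for 89% response: 795.84 / 0.89 = 894.21.
Round up → n = 895 per group.

n = 895 per group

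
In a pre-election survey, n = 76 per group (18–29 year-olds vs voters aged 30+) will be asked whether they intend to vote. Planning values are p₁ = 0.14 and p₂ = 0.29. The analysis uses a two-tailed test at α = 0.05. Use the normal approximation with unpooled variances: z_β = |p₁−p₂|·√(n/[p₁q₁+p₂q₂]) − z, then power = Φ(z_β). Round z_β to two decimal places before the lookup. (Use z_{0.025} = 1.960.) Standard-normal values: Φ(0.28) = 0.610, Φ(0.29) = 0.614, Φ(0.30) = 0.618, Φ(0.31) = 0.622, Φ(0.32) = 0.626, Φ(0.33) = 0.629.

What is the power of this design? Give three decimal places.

Power ≈ 0.629

z_β = |p₁−p₂|·√(n/[p₁q₁+p₂q₂]) − z_{α/2}
    = 0.15 · √(76/0.3263) − 1.960
    = 0.15 · 15.2615 − 1.960
    = 2.2892 − 1.960 = 0.3292 → 0.33
Power = Φ(0.33) = 0.629.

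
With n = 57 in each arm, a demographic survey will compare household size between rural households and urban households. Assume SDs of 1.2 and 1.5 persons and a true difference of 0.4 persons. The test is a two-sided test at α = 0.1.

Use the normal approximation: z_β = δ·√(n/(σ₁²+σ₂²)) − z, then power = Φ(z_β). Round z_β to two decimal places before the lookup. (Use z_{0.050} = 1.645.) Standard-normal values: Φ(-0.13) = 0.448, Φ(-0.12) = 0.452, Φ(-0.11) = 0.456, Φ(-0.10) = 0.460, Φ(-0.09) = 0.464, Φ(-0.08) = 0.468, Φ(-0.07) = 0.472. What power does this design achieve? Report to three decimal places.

z_β = δ·√(n/(σ₁²+σ₂²)) − z_{α/2}
    = 0.4 · √(57/3.69) − 1.645
    = 0.4 · 3.93029 − 1.645
    = 1.5721 − 1.645 = -0.0729 → -0.07
Power = Φ(-0.07) = 0.472.

Power ≈ 0.472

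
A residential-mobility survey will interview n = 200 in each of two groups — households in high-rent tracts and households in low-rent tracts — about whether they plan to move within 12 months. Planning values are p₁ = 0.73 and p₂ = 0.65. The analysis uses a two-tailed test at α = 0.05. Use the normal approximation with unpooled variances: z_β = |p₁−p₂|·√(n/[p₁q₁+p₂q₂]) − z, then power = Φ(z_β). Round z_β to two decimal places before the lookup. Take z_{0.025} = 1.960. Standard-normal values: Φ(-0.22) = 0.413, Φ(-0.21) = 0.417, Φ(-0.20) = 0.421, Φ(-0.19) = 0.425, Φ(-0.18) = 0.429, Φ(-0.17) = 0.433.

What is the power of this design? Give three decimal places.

Power ≈ 0.413

z_β = |p₁−p₂|·√(n/[p₁q₁+p₂q₂]) − z_{α/2}
    = 0.08 · √(200/0.4246) − 1.960
    = 0.08 · 21.7033 − 1.960
    = 1.7363 − 1.960 = -0.2237 → -0.22
Power = Φ(-0.22) = 0.413.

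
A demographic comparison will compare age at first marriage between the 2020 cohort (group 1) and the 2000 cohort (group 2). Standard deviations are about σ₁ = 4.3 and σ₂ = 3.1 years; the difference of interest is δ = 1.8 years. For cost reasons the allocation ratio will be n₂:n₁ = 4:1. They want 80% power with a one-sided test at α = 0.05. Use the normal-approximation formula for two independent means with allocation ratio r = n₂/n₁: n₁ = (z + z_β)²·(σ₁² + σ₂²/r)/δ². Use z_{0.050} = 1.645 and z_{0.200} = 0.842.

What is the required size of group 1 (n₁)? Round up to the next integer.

n₁ = (z_α + z_β)² · (σ₁² + σ₂²/r) / δ²
   = (1.645 + 0.842)² · (4.3² + 3.1²/4) / 1.8²
   = 6.1852 · (18.49 + 2.4025) / 3.24
   = 6.1852 · 20.8925 / 3.24
   = 39.88
Round up → n₁ = 40; n₂ = r·n₁ = 4 × 40 = 160.

n₁ = 40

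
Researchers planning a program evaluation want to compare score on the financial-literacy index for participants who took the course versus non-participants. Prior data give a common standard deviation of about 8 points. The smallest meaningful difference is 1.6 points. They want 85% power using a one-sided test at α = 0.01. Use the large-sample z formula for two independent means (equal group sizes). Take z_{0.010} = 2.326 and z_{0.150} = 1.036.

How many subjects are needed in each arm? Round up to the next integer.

n = (z_α + z_β)² · (σ₁² + σ₂²) / δ²
  = (2.326 + 1.036)² · (2·8² = 128) / 1.6²
  = 11.3030 · 128 / 2.56
  = 565.15
Round up → n = 566 per group.

n = 566 per group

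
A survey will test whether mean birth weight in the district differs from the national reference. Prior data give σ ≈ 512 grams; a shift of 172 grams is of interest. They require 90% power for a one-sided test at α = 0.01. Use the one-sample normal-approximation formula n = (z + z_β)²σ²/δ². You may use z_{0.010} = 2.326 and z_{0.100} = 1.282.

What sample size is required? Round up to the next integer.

n = 116

n = (z_α + z_β)² · σ² / δ²
  = (2.326 + 1.282)² · 512² / 172²
  = 13.0177 · 262144 / 29584
  = 115.35
Round up → n = 116.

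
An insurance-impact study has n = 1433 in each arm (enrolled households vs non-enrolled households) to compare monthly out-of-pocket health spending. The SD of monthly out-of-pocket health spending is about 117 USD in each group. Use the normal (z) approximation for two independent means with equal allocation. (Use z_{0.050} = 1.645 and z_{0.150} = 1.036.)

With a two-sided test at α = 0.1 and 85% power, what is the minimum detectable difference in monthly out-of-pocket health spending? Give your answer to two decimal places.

δ = (z_{α/2} + z_β) · √((σ₁²+σ₂²)/n)
  = (1.645 + 1.036) · √(27378/1433)
  = 2.681 · √19.1054
  = 2.681 · 4.3710
  = 11.7186

Minimum detectable difference ≈ 11.72 USD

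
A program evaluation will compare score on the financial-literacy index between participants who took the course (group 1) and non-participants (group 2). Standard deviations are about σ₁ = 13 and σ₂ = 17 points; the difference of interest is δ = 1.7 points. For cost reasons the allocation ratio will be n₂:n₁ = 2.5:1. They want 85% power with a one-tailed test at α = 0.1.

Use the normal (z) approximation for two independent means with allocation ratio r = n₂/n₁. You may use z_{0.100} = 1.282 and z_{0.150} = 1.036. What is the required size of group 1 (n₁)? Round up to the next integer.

n₁ = (z_α + z_β)² · (σ₁² + σ₂²/r) / δ²
   = (1.282 + 1.036)² · (13² + 17²/2.5) / 1.7²
   = 5.3731 · (169 + 115.6) / 2.89
   = 5.3731 · 284.6 / 2.89
   = 529.13
Round up → n₁ = 530; n₂ = r·n₁ = 2.5 × 530 = 1325.

n₁ = 530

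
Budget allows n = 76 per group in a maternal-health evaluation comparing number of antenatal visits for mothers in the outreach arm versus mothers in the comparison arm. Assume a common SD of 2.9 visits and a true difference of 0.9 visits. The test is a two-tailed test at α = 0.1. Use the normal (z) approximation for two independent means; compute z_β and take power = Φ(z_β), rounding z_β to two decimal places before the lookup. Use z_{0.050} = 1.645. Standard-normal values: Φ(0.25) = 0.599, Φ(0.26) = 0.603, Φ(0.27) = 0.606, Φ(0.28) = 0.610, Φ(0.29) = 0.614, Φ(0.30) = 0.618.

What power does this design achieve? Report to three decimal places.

z_β = δ·√(n/(σ₁²+σ₂²)) − z_{α/2}
    = 0.9 · √(76/16.82) − 1.645
    = 0.9 · 2.12566 − 1.645
    = 1.9131 − 1.645 = 0.2681 → 0.27
Power = Φ(0.27) = 0.606.

Power ≈ 0.606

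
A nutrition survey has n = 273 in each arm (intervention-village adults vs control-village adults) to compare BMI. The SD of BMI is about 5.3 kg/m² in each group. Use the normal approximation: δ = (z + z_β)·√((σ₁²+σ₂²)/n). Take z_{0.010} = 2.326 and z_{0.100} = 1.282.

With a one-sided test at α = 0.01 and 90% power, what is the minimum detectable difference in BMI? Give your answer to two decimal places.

δ = (z_α + z_β) · √((σ₁²+σ₂²)/n)
  = (2.326 + 1.282) · √(56.18/273)
  = 3.608 · √0.20579
  = 3.608 · 0.4536
  = 1.6367

Minimum detectable difference ≈ 1.64 kg/m²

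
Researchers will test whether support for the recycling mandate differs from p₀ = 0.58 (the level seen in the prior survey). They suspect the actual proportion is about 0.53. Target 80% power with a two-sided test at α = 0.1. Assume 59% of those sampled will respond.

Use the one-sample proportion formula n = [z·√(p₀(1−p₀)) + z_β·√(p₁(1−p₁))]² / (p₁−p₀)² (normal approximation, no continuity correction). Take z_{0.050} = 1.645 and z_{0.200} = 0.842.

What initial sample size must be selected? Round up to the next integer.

n = 1030

n = [z_{α/2}·√(p₀q₀) + z_β·√(p₁q₁)]² / (p₁ − p₀)²
  = [1.645·√(0.58·0.42) + 0.842·√(0.53·0.47)]² / (-0.05)²
  = [1.645·0.4936 + 0.842·0.4991]² / 0.0025
  = [1.2321]² / 0.0025
  = 607.27
Adjust for 59% response: 607.27 / 0.59 = 1029.28.
Round up → n = 1030.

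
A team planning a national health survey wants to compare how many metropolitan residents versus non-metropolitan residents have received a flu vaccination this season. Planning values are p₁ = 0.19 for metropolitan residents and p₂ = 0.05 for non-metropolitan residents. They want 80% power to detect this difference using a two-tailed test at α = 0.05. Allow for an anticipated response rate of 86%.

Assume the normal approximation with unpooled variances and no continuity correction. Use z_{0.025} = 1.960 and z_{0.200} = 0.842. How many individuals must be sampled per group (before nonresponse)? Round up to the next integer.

n = (z_{α/2} + z_β)² · [p₁(1−p₁) + p₂(1−p₂)] / (p₁ − p₂)²
  = (1.960 + 0.842)² · (0.19·0.81 + 0.05·0.95) / (0.14)²
  = (2.802)² · (0.1539 + 0.0475) / 0.0196
  = 7.8512 · 0.2014 / 0.0196
  = 80.68
Adjust for 86% response: 80.68 / 0.86 = 93.81.
Round up → n = 94 per group.

n = 94 per group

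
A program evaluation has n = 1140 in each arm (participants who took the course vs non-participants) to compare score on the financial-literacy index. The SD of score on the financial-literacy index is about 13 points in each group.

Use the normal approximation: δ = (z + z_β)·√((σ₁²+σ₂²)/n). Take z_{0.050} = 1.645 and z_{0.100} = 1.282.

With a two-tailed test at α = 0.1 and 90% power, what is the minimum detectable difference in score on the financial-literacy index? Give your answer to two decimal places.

δ = (z_{α/2} + z_β) · √((σ₁²+σ₂²)/n)
  = (1.645 + 1.282) · √(338/1140)
  = 2.927 · √0.29649
  = 2.927 · 0.5445
  = 1.5938

Minimum detectable difference ≈ 1.59 points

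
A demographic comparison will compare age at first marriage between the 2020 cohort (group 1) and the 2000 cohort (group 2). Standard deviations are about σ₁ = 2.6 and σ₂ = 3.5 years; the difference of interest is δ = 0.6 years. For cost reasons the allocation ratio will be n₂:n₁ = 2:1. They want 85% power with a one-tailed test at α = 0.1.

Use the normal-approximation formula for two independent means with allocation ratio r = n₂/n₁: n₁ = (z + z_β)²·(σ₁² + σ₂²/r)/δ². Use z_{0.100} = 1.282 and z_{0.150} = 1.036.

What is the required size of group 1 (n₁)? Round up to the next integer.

n₁ = 193

n₁ = (z_α + z_β)² · (σ₁² + σ₂²/r) / δ²
   = (1.282 + 1.036)² · (2.6² + 3.5²/2) / 0.6²
   = 5.3731 · (6.76 + 6.125) / 0.36
   = 5.3731 · 12.885 / 0.36
   = 192.31
Round up → n₁ = 193; n₂ = r·n₁ = 2 × 193 = 386.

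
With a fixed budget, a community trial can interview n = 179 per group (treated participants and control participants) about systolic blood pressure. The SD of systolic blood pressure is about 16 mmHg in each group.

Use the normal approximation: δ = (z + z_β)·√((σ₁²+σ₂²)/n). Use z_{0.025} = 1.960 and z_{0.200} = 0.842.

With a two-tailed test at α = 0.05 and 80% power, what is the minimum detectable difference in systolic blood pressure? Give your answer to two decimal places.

Minimum detectable difference ≈ 4.74 mmHg

δ = (z_{α/2} + z_β) · √((σ₁²+σ₂²)/n)
  = (1.960 + 0.842) · √(512/179)
  = 2.802 · √2.8603
  = 2.802 · 1.6913
  = 4.7389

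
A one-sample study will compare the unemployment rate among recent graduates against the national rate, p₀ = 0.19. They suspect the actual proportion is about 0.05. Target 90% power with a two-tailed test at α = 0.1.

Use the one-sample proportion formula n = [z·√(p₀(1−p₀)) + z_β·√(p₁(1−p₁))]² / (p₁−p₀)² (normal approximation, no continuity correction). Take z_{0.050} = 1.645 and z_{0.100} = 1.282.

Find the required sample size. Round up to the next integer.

n = 44

n = [z_{α/2}·√(p₀q₀) + z_β·√(p₁q₁)]² / (p₁ − p₀)²
  = [1.645·√(0.19·0.81) + 1.282·√(0.05·0.95)]² / (-0.14)²
  = [1.645·0.3923 + 1.282·0.2179]² / 0.0196
  = [0.9247]² / 0.0196
  = 43.63
Round up → n = 44.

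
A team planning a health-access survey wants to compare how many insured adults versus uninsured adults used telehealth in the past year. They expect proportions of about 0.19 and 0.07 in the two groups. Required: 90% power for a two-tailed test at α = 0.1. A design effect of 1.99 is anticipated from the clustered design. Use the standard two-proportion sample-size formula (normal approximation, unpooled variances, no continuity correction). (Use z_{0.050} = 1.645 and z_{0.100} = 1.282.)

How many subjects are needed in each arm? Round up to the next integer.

n = 260 per group

n = (z_{α/2} + z_β)² · [p₁(1−p₁) + p₂(1−p₂)] / (p₁ − p₂)²
  = (1.645 + 1.282)² · (0.19·0.81 + 0.07·0.93) / (0.12)²
  = (2.927)² · (0.1539 + 0.0651) / 0.0144
  = 8.5673 · 0.2190 / 0.0144
  = 130.29
Design effect: 1.99 × 130.29 = 259.29.
Round up → n = 260 per group.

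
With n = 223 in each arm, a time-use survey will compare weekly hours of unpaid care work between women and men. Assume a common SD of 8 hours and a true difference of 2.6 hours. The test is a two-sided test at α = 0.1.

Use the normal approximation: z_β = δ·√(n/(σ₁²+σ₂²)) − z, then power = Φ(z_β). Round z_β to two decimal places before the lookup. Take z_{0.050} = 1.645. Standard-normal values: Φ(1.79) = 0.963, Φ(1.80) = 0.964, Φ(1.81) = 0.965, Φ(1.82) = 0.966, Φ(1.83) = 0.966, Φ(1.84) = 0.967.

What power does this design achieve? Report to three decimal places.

z_β = δ·√(n/(σ₁²+σ₂²)) − z_{α/2}
    = 2.6 · √(223/128) − 1.645
    = 2.6 · 1.31992 − 1.645
    = 3.4318 − 1.645 = 1.7868 → 1.79
Power = Φ(1.79) = 0.963.

Power ≈ 0.963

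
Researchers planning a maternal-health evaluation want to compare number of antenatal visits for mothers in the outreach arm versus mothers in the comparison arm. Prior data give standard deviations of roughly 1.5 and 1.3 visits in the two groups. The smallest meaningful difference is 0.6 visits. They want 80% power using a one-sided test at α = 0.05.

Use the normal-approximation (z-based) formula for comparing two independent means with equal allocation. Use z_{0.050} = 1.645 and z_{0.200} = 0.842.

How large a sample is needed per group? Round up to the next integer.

n = 68 per group

n = (z_α + z_β)² · (σ₁² + σ₂²) / δ²
  = (1.645 + 0.842)² · (1.5² + 1.3² = 3.94) / 0.6²
  = 6.1852 · 3.94 / 0.36
  = 67.69
Round up → n = 68 per group.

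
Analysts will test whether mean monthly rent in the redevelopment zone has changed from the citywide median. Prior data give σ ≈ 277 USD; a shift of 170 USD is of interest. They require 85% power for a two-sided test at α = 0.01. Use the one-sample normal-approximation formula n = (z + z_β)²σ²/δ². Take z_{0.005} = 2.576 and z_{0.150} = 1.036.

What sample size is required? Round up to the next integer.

n = 35

n = (z_{α/2} + z_β)² · σ² / δ²
  = (2.576 + 1.036)² · 277² / 170²
  = 13.0465 · 76729 / 28900
  = 34.64
Round up → n = 35.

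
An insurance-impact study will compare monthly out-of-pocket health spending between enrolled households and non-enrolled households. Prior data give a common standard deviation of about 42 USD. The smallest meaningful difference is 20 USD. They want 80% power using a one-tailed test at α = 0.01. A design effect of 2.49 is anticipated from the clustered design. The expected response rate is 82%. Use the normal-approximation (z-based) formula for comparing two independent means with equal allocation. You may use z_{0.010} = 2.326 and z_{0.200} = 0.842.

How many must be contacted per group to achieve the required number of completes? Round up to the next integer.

n = (z_α + z_β)² · (σ₁² + σ₂²) / δ²
  = (2.326 + 0.842)² · (2·42² = 3528) / 20²
  = 10.0362 · 3528 / 400
  = 88.52
Design effect: 2.49 × 88.52 = 220.41.
Adjust for 82% response: 220.41 / 0.82 = 268.80.
Round up → n = 269 per group.

n = 269 per group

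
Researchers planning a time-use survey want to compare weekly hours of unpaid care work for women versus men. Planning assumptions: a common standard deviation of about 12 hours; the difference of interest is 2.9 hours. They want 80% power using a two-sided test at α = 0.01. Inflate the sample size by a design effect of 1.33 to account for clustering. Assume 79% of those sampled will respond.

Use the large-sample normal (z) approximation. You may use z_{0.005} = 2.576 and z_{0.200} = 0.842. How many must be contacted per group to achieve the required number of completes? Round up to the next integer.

n = (z_{α/2} + z_β)² · (σ₁² + σ₂²) / δ²
  = (2.576 + 0.842)² · (2·12² = 288) / 2.9²
  = 11.6827 · 288 / 8.41
  = 400.07
Design effect: 1.33 × 400.07 = 532.10.
Adjust for 79% response: 532.10 / 0.79 = 673.54.
Round up → n = 674 per group.

n = 674 per group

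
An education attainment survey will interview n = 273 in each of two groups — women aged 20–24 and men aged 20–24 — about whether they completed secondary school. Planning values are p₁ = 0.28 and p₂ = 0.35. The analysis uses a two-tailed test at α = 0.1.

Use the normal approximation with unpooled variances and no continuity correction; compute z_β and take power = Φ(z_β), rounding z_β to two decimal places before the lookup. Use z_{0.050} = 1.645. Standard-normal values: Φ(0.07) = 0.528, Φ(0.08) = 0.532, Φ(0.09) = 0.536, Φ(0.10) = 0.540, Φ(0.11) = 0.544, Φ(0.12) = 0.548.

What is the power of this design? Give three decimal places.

Power ≈ 0.548

z_β = |p₁−p₂|·√(n/[p₁q₁+p₂q₂]) − z_{α/2}
    = 0.07 · √(273/0.4291) − 1.645
    = 0.07 · 25.2233 − 1.645
    = 1.7656 − 1.645 = 0.1206 → 0.12
Power = Φ(0.12) = 0.548.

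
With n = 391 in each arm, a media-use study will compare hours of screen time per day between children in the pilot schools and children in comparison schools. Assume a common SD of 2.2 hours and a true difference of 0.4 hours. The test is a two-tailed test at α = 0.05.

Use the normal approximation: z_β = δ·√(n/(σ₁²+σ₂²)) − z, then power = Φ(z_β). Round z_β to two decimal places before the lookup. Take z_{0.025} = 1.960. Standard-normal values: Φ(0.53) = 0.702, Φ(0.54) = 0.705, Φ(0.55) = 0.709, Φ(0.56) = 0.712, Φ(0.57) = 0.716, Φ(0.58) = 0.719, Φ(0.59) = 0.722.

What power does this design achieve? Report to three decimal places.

Power ≈ 0.719

z_β = δ·√(n/(σ₁²+σ₂²)) − z_{α/2}
    = 0.4 · √(391/9.68) − 1.960
    = 0.4 · 6.35551 − 1.960
    = 2.5422 − 1.960 = 0.5822 → 0.58
Power = Φ(0.58) = 0.719.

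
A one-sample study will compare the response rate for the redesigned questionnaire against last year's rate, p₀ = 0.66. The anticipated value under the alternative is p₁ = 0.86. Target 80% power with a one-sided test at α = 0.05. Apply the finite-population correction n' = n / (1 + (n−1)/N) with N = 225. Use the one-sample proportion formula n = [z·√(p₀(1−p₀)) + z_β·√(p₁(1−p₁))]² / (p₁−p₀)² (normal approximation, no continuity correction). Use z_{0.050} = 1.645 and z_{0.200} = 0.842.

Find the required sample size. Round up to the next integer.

n = [z_α·√(p₀q₀) + z_β·√(p₁q₁)]² / (p₁ − p₀)²
  = [1.645·√(0.66·0.34) + 0.842·√(0.86·0.14)]² / (0.20)²
  = [1.645·0.4737 + 0.842·0.3470]² / 0.0400
  = [1.0714]² / 0.0400
  = 28.70
Finite-population correction (N = 225): 28.70 / (1 + (28.70 − 1)/225) = 25.55.
Round up → n = 26.

n = 26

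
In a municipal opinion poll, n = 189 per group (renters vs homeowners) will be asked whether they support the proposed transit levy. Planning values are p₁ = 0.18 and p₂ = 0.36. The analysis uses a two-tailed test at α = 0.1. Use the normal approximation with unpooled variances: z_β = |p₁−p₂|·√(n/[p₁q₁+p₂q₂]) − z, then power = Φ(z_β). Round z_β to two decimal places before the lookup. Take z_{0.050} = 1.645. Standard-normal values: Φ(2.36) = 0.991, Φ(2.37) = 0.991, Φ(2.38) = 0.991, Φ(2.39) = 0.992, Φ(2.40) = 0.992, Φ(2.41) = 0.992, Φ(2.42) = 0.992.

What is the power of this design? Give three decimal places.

Power ≈ 0.991

z_β = |p₁−p₂|·√(n/[p₁q₁+p₂q₂]) − z_{α/2}
    = 0.18 · √(189/0.3780) − 1.645
    = 0.18 · 22.3607 − 1.645
    = 4.0249 − 1.645 = 2.3799 → 2.38
Power = Φ(2.38) = 0.991.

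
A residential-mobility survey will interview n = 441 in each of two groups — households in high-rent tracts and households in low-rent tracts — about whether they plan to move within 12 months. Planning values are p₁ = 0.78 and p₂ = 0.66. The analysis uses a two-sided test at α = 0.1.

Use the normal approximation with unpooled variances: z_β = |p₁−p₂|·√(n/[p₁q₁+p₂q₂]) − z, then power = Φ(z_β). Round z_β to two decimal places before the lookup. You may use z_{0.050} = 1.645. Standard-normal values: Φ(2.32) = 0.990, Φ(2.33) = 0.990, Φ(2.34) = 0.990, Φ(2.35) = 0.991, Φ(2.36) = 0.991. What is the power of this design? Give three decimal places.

z_β = |p₁−p₂|·√(n/[p₁q₁+p₂q₂]) − z_{α/2}
    = 0.12 · √(441/0.3960) − 1.645
    = 0.12 · 33.3712 − 1.645
    = 4.0045 − 1.645 = 2.3595 → 2.36
Power = Φ(2.36) = 0.991.

Power ≈ 0.991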